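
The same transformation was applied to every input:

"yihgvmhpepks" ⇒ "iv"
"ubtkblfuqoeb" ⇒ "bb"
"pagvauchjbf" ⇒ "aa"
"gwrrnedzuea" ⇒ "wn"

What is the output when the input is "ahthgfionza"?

hg

The pattern: keep one character in every 3, starting at position 2 (positions 2nd, 5th, 8th, ...), then delete the last 2 characters.
"ahthgfionza" → "hgoa" → "hg".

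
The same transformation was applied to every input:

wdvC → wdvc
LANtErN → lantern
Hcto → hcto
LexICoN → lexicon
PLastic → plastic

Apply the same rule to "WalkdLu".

walkdlu

In each case the input is transformed by: convert every letter to lowercase.
"WalkdLu" → "walkdlu".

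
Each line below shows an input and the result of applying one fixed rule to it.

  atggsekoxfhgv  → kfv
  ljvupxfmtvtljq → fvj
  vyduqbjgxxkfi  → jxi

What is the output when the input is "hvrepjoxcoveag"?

ooa

What's happening: keep one character in every 3, starting at position 1 (positions 1st, 4th, 7th, ...), then keep only the last 3 characters.
For "hvrepjoxcoveag", step one produces "heooa"; step two turns that into "ooa".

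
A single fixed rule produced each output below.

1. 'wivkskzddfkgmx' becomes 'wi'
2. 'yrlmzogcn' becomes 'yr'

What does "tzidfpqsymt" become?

Rule — keep only the first 2 characters.
On "tzidfpqsymt" that produces "tz".

tz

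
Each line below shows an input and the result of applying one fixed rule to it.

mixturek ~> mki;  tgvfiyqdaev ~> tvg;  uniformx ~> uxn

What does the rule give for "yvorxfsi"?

yiv

Each output is the input with this applied: take characters alternately from the front and the back (1st, last, 2nd, 2nd-last, ...), then keep only the first 3 characters.
On "yvorxfsi": the first step gives "yivsofrx", and the second then gives "yiv".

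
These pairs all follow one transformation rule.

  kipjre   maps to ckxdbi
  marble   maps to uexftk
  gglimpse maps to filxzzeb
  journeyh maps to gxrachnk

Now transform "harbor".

What's happening: shift every letter 7 places backward in the alphabet (wrapping around), then swap the front and back halves of the string.
Working it through for "harbor": intermediate "atkuhk", final "uhkatk".

uhkatk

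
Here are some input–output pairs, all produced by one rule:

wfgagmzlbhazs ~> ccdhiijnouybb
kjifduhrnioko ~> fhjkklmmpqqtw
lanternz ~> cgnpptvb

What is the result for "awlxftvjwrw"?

Looking at the pairs, the operation is to sort the characters into alphabetical order, then shift every letter 2 places forward in the alphabet (wrapping around).
On "awlxftvjwrw": the first step gives "afjlrtvwwwx", and the second then gives "chlntvxyyyz".

chlntvxyyyz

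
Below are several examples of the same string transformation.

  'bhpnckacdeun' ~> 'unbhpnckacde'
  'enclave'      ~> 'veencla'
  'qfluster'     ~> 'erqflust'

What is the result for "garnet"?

etgarn

Looking at the pairs, the operation is to move the last 2 characters to the front (rotate right by 2).
Applying that to "garnet" gives "etgarn".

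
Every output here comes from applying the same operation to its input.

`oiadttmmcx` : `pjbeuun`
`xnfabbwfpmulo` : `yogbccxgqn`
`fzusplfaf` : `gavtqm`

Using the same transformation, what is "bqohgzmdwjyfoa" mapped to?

crpihanexkz

Looking at the pairs, the operation is to delete the last 3 characters, then shift every letter 1 place forward in the alphabet (wrapping around).
So "bqohgzmdwjyfoa" becomes "crpihanexkz".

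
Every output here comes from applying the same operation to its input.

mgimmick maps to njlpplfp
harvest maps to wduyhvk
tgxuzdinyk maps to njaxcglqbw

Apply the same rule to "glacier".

uodflhj

Looking at the pairs, the operation is to swap the first and last characters, then shift every letter 3 places forward in the alphabet (wrapping around).
On "glacier": the first step gives "rlacieg", and the second then gives "uodflhj".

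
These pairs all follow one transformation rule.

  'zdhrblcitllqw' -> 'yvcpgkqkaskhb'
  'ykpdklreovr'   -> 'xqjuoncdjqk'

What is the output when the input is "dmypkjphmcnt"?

Each output is the input with this applied: shift every letter 1 place backward in the alphabet (wrapping around), then take characters alternately from the front and the back (1st, last, 2nd, 2nd-last, ...).
On "dmypkjphmcnt": the first step gives "clxojioglbms", and the second then gives "cslmxboljgio".

cslmxboljgio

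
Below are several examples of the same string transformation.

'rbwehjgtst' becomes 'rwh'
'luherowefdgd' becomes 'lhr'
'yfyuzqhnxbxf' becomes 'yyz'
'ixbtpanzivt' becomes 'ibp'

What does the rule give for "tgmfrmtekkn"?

The pattern: keep every other character starting from the first (positions 1st, 3rd, 5th, ...), then keep only the first 3 characters.
"tgmfrmtekkn" → "tmrtkn" → "tmr".

tmr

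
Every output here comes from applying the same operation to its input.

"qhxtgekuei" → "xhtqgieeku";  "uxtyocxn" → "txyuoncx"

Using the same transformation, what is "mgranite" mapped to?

rgamneit

What's happening: move the first 2 characters to the end (rotate left by 2), then take characters alternately from the front and the back (1st, last, 2nd, 2nd-last, ...).
Doing the same to "mgranite": "rgamneit".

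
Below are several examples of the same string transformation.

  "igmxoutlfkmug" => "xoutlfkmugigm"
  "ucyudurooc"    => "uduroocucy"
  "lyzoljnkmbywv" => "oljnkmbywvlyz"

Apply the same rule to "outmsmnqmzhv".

What's happening: move the first 3 characters to the end (rotate left by 3).
"outmsmnqmzhv" → "msmnqmzhvout".

msmnqmzhvout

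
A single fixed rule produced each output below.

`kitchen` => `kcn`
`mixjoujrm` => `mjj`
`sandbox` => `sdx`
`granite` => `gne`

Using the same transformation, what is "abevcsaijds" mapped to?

avad

The rule is to keep one character in every 3, starting at position 1 (positions 1st, 4th, 7th, ...).
So "abevcsaijds" becomes "avad".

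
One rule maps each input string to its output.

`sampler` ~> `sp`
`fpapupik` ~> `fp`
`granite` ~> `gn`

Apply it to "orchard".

oh

The rule is to move the last 2 characters to the front (rotate right by 2), then keep one character in every 3, starting at position 3 (positions 3rd, 6th, 9th, ...).
"orchard" → "oh".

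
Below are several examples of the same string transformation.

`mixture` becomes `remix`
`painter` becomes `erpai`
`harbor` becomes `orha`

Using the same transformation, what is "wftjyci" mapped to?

The pattern: move the last 2 characters to the front (rotate right by 2), then delete the last 2 characters.
On "wftjyci": the first step gives "ciwftjy", and the second then gives "ciwft".

ciwft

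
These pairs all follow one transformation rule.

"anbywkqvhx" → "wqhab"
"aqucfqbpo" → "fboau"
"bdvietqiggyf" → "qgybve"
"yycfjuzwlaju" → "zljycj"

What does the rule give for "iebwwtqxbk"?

Looking at the pairs, the operation is to keep every other character starting from the first (positions 1st, 3rd, 5th, ...), then move the last 3 characters to the front (rotate right by 3).
Starting from "iebwwtqxbk": after the first operation, "ibwqb"; after the second, "wqbib".

wqbib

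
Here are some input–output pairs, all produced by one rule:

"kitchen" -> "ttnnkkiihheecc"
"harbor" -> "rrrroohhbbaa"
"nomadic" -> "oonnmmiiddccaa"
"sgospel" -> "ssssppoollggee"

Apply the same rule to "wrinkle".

wwrrnnllkkiiee

Rule — double every character, then sort the characters into reverse alphabetical order.
Starting from "wrinkle": after the first operation, "wwrriinnkkllee"; after the second, "wwrrnnllkkiiee".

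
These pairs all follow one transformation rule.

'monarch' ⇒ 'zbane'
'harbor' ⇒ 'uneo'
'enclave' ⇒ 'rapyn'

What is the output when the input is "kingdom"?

xvatq

The transformation: delete the last 2 characters, then shift every letter 13 places forward in the alphabet (wrapping around) — i.e. ROT13.
Working it through for "kingdom": intermediate "kingd", final "xvatq".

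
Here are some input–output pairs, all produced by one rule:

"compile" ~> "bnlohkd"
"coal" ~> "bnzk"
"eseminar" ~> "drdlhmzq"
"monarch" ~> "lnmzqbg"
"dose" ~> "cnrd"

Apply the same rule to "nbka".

majz

Rule — shift every letter 1 place backward in the alphabet (wrapping around).
So "nbka" becomes "majz".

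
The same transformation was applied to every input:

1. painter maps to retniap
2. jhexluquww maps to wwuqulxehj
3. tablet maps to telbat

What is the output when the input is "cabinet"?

Each output is the input with this applied: reverse the string.
Applying that to "cabinet" gives "tenibac".

tenibac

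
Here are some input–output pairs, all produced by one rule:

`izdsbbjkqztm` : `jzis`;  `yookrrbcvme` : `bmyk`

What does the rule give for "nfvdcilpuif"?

In each case the input is transformed by: keep one character in every 3, starting at position 1 (positions 1st, 4th, 7th, ...), then swap the front and back halves of the string.
For "nfvdcilpuif", step one produces "ndli"; step two turns that into "lind".

lind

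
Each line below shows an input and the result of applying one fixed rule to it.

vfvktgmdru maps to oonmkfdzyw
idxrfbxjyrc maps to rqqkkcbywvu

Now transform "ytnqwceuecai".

Looking at the pairs, the operation is to sort the characters into reverse alphabetical order, then shift every letter 7 places backward in the alphabet (wrapping around).
On "ytnqwceuecai": the first step gives "ywutqnieecca", and the second then gives "rpnmjgbxxvvt".

rpnmjgbxxvvt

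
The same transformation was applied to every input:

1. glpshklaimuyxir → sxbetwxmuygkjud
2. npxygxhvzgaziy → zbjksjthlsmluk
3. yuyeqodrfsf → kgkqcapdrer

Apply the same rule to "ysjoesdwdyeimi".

Looking at the pairs, the operation is to shift every letter 12 places forward in the alphabet (wrapping around).
For "ysjoesdwdyeimi" the result is "kevaqepipkquyu".

kevaqepipkquyu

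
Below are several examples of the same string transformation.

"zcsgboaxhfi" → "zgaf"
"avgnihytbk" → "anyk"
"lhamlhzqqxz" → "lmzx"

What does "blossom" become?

bsm

Looking at the pairs, the operation is to keep one character in every 3, starting at position 1 (positions 1st, 4th, 7th, ...).
On "blossom" that produces "bsm".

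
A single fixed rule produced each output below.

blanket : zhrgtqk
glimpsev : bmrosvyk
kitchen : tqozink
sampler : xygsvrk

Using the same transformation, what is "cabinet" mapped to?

zighotk

Rule — shift every letter 6 places forward in the alphabet (wrapping around), then move the last character to the front.
For "cabinet", step one produces "ighotkz"; step two turns that into "zighotk".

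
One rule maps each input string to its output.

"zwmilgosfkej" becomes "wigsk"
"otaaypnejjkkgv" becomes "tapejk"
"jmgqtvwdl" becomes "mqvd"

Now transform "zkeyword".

The pattern: delete the last character, then keep every other character starting from the second (positions 2nd, 4th, 6th, ...).
Starting from "zkeyword": after the first operation, "zkeywor"; after the second, "kyo".
(Check on "otaaypnejjkkgv": → "otaaypnejjkkg" → "tapejk" ✓)

kyo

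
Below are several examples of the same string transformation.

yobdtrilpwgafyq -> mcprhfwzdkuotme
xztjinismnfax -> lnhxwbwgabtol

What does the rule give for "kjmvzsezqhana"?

yxajngsnevobo

In each case the input is transformed by: shift every letter 12 places backward in the alphabet (wrapping around).
On "kjmvzsezqhana" that produces "yxajngsnevobo".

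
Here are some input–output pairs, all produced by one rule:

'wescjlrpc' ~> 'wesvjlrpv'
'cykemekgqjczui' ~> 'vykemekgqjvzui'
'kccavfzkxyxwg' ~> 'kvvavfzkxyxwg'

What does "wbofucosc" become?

wbofuvosv

In each case the input is transformed by: replace every "c" with "v".
So "wbofucosc" becomes "wbofuvosv".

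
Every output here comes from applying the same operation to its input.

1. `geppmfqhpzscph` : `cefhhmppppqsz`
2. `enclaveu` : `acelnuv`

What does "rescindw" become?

cdeinsw

The rule is to delete the first character, then sort the characters into alphabetical order.
Starting from "rescindw": after the first operation, "escindw"; after the second, "cdeinsw".
(Check on "enclaveu": → "nclaveu" → "acelnuv" ✓)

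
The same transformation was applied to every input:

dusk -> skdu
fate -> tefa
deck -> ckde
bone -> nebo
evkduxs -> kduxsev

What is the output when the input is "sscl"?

clss

What's happening: move the first 2 characters to the end (rotate left by 2).
Doing the same to "sscl": "clss".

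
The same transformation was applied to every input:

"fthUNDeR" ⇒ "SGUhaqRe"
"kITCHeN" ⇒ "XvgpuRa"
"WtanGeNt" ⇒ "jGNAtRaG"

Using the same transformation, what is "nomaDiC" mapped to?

ABZNqVp

Rule — flip the case of every letter, then shift every letter 13 places forward in the alphabet (wrapping around) — i.e. ROT13.
For "nomaDiC", step one produces "NOMAdIc"; step two turns that into "ABZNqVp".
(Check on "WtanGeNt": → "wTANgEnT" → "jGNAtRaG" ✓)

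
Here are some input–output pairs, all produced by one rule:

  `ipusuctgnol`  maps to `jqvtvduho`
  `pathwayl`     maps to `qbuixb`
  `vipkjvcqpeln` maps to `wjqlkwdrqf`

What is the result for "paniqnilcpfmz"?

qbojrojmdqg

Each output is the input with this applied: shift every letter 1 place forward in the alphabet (wrapping around), then delete the last 2 characters.
Applying both steps to "paniqnilcpfmz": "qbojrojmdqgna", then "qbojrojmdqg".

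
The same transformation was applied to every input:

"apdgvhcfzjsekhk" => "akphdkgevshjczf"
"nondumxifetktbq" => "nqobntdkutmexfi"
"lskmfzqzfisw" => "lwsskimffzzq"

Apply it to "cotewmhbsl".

Rule — take characters alternately from the front and the back (1st, last, 2nd, 2nd-last, ...).
For "cotewmhbsl" the result is "clostbehwm".

clostbehwm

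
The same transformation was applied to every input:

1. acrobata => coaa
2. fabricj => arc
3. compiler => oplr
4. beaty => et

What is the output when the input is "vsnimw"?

siw

What's happening: keep every other character starting from the second (positions 2nd, 4th, 6th, ...).
Applying that to "vsnimw" gives "siw".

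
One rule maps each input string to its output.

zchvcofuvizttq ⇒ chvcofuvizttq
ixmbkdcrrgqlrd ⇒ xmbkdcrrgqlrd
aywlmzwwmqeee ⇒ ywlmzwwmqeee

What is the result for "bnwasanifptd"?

Each output is the input with this applied: delete the first character.
For "bnwasanifptd" the result is "nwasanifptd".

nwasanifptd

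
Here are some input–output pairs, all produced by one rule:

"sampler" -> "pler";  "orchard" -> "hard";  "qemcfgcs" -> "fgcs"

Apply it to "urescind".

In each case the input is transformed by: keep only the last 4 characters.
Applying that to "urescind" gives "cind".

cind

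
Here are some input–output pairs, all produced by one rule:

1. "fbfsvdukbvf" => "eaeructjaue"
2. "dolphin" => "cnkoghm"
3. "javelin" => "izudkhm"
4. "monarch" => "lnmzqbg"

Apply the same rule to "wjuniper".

In each case the input is transformed by: shift every letter 1 place backward in the alphabet (wrapping around).
On "wjuniper" that produces "vitmhodq".

vitmhodq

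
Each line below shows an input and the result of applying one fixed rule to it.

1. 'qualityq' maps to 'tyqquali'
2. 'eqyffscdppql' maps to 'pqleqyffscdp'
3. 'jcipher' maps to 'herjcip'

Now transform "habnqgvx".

gvxhabnq

Rule — move the last 3 characters to the front (rotate right by 3).
For "habnqgvx" the result is "gvxhabnq".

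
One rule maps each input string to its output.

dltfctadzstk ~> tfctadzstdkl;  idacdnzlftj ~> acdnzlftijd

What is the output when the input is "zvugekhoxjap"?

ugekhoxjazpv

Rule — swap the first and last characters, then move the first 2 characters to the end (rotate left by 2).
For "zvugekhoxjap", step one produces "pvugekhoxjaz"; step two turns that into "ugekhoxjazpv".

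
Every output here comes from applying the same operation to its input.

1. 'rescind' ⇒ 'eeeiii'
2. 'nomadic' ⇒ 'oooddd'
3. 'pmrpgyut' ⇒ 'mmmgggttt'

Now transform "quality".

uuuiii

What's happening: keep one character in every 3, starting at position 2 (positions 2nd, 5th, 8th, ...), then repeat every character 3 times.
Applying both steps to "quality": "ui", then "uuuiii".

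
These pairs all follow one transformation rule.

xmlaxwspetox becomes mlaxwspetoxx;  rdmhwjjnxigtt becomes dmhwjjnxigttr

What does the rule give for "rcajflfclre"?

In each case the input is transformed by: move the first character to the end.
So "rcajflfclre" becomes "cajflfclrer".

cajflfclrer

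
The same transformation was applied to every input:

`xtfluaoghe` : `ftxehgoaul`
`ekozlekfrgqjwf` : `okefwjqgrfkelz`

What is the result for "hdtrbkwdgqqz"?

tdhzqqgdwkbr

The pattern: reverse the string, then move the last 3 characters to the front (rotate right by 3).
On "hdtrbkwdgqqz": the first step gives "zqqgdwkbrtdh", and the second then gives "tdhzqqgdwkbr".
(Check on "xtfluaoghe": → "ehgoaulftx" → "ftxehgoaul" ✓)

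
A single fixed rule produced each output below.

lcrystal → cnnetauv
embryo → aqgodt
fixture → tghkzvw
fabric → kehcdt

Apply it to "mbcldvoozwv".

The pattern: move the last 2 characters to the front (rotate right by 2), then shift every letter 2 places forward in the alphabet (wrapping around).
On "mbcldvoozwv": the first step gives "wvmbcldvooz", and the second then gives "yxodenfxqqb".
(Check on "embryo": → "yoembr" → "aqgodt" ✓)

yxodenfxqqb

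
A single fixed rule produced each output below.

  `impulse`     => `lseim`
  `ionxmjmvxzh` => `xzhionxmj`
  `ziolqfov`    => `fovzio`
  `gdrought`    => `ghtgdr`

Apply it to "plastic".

The pattern: move the last 3 characters to the front (rotate right by 3), then delete the last 2 characters.
On "plastic": the first step gives "ticplas", and the second then gives "ticpl".

ticpl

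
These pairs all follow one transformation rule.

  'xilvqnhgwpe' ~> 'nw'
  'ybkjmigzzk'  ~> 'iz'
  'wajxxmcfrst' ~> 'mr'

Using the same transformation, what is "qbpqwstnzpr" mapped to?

sz

The rule is to delete the first 3 characters, then keep one character in every 3, starting at position 3 (positions 3rd, 6th, 9th, ...).
For "qbpqwstnzpr" the result is "sz".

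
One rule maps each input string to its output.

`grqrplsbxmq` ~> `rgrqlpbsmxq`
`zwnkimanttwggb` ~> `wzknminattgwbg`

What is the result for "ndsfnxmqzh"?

The transformation: swap each adjacent pair of characters (1↔2, 3↔4, ...).
"ndsfnxmqzh" → "dnfsxnqmhz".

dnfsxnqmhz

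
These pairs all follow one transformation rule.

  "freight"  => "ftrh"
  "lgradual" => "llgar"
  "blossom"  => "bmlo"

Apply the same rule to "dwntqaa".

dawa

The rule is to take characters alternately from the front and the back (1st, last, 2nd, 2nd-last, ...), then delete the last 3 characters.
Starting from "dwntqaa": after the first operation, "dawanqt"; after the second, "dawa".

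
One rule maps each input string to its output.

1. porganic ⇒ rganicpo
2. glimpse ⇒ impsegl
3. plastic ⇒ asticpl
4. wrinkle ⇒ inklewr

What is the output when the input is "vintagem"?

What's happening: move the first 2 characters to the end (rotate left by 2).
Doing the same to "vintagem": "ntagemvi".

ntagemvi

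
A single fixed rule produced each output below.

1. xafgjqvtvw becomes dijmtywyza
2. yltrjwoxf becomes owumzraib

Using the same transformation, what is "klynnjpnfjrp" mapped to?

The pattern: shift every letter 3 places forward in the alphabet (wrapping around), then move the first character to the end.
"klynnjpnfjrp" → "nobqqmsqimus" → "obqqmsqimusn".
(Check on "xafgjqvtvw": → "adijmtywyz" → "dijmtywyza" ✓)

obqqmsqimusn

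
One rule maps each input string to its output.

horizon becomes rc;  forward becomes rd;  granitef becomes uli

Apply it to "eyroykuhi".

bbk

In each case the input is transformed by: keep one character in every 3, starting at position 2 (positions 2nd, 5th, 8th, ...), then shift every letter 3 places forward in the alphabet (wrapping around).
For "eyroykuhi" the result is "bbk".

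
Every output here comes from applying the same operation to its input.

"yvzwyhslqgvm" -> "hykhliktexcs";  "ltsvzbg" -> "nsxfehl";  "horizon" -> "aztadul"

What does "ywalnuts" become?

fekimxzg

The rule is to shift every letter 12 places forward in the alphabet (wrapping around), then move the last 2 characters to the front (rotate right by 2).
Working it through for "ywalnuts": intermediate "kimxzgfe", final "fekimxzg".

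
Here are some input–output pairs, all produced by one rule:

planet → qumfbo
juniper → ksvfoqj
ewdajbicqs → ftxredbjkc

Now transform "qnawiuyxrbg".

Each output is the input with this applied: shift every letter 1 place forward in the alphabet (wrapping around), then take characters alternately from the front and the back (1st, last, 2nd, 2nd-last, ...).
"qnawiuyxrbg" → "robxjvzysch" → "rhocbsxyjzv".

rhocbsxyjzv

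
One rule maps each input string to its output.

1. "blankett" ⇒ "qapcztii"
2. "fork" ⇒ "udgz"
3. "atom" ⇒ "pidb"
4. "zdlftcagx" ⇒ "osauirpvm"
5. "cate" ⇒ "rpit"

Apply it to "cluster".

rajhitg

Rule — shift every letter 11 places backward in the alphabet (wrapping around).
So "cluster" becomes "rajhitg".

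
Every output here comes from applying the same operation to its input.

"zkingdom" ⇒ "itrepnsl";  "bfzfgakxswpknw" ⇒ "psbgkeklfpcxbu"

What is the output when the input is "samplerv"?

jwaxfruq

The transformation: move the last 3 characters to the front (rotate right by 3), then shift every letter 5 places forward in the alphabet (wrapping around).
"samplerv" → "ervsampl" → "jwaxfruq".
(Check on "zkingdom": → "domzking" → "itrepnsl" ✓)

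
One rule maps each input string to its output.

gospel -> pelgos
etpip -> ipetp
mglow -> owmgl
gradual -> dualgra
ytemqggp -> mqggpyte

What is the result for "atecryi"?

In each case the input is transformed by: move the first 3 characters to the end (rotate left by 3).
On "atecryi" that produces "cryiate".

cryiate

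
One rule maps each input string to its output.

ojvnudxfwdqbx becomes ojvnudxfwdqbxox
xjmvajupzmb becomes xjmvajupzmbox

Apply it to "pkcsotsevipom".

pkcsotsevipomox

The transformation: append "ox".
So "pkcsotsevipom" becomes "pkcsotsevipomox".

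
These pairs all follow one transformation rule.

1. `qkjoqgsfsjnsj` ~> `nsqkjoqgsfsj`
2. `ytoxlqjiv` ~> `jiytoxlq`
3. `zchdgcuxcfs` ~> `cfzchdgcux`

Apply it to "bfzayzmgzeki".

The rule is to delete the last character, then move the last 2 characters to the front (rotate right by 2).
Starting from "bfzayzmgzeki": after the first operation, "bfzayzmgzek"; after the second, "ekbfzayzmgz".

ekbfzayzmgz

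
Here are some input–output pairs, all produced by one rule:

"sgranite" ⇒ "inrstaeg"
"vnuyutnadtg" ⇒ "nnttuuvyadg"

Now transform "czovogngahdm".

gghmnoovzacd

The transformation: sort the characters into alphabetical order, then move the first 3 characters to the end (rotate left by 3).
Starting from "czovogngahdm": after the first operation, "acdgghmnoovz"; after the second, "gghmnoovzacd".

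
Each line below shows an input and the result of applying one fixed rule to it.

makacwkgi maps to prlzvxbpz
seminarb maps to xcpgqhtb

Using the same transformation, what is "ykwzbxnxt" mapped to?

Rule — move the first 3 characters to the end (rotate left by 3), then shift every letter 11 places backward in the alphabet (wrapping around).
For "ykwzbxnxt", step one produces "zbxnxtykw"; step two turns that into "oqmcminzl".

oqmcminzl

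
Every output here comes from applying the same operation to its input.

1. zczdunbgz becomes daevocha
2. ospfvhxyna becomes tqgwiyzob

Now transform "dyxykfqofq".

In each case the input is transformed by: delete the first character, then shift every letter 1 place forward in the alphabet (wrapping around).
Starting from "dyxykfqofq": after the first operation, "yxykfqofq"; after the second, "zyzlgrpgr".

zyzlgrpgr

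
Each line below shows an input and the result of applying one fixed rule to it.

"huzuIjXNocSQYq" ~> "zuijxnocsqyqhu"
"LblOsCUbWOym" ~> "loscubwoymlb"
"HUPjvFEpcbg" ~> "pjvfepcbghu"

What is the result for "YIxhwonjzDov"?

xhwonjzdovyi

The rule is to move the first 2 characters to the end (rotate left by 2), then convert every letter to lowercase.
Applying both steps to "YIxhwonjzDov": "xhwonjzDovYI", then "xhwonjzdovyi".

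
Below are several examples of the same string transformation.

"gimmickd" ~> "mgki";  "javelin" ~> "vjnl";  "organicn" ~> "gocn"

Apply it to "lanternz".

What's happening: keep every other character starting from the first (positions 1st, 3rd, 5th, ...), then swap each adjacent pair of characters (1↔2, 3↔4, ...).
On "lanternz": the first step gives "lnen", and the second then gives "nlne".

nlne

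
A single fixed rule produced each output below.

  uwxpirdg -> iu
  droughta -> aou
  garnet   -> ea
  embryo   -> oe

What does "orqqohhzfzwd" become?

oo

Each output is the input with this applied: swap the front and back halves of the string, then keep only the vowels.
Doing the same to "orqqohhzfzwd": "oo".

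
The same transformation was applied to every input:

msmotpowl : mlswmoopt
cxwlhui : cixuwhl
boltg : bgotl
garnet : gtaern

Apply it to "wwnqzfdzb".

What's happening: take characters alternately from the front and the back (1st, last, 2nd, 2nd-last, ...).
For "wwnqzfdzb" the result is "wbwzndqfz".

wbwzndqfz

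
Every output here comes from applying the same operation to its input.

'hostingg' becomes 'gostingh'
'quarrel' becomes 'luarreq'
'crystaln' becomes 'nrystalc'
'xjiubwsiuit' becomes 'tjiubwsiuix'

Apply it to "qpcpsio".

opcpsiq

Each output is the input with this applied: swap the first and last characters.
On "qpcpsio" that produces "opcpsiq".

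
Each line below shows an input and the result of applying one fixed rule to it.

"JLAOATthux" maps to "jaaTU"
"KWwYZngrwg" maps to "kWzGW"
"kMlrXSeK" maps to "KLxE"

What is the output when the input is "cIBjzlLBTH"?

CbZlt

What's happening: keep every other character starting from the first (positions 1st, 3rd, 5th, ...), then flip the case of every letter.
On "cIBjzlLBTH": the first step gives "cBzLT", and the second then gives "CbZlt".
(Check on "kMlrXSeK": → "klXe" → "KLxE" ✓)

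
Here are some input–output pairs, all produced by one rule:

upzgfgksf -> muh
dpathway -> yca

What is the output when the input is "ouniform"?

qto

Each output is the input with this applied: shift every letter 2 places forward in the alphabet (wrapping around), then keep only the last 3 characters.
Working it through for "ouniform": intermediate "qwpkhqto", final "qto".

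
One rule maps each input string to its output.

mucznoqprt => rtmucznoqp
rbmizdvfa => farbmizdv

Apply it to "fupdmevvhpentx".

txfupdmevvhpen

The pattern: move the last 2 characters to the front (rotate right by 2).
For "fupdmevvhpentx" the result is "txfupdmevvhpen".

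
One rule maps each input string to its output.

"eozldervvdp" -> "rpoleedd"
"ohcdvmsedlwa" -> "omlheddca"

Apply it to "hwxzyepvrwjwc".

wwwvrpjhec

Rule — sort the characters into reverse alphabetical order, then delete the first 3 characters.
Working it through for "hwxzyepvrwjwc": intermediate "zyxwwwvrpjhec", final "wwwvrpjhec".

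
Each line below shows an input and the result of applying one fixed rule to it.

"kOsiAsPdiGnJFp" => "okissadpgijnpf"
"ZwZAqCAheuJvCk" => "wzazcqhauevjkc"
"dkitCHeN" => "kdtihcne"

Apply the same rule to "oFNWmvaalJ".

fownvmaajl

In each case the input is transformed by: swap each adjacent pair of characters (1↔2, 3↔4, ...), then convert every letter to lowercase.
On "oFNWmvaalJ": the first step gives "FoWNvmaaJl", and the second then gives "fownvmaajl".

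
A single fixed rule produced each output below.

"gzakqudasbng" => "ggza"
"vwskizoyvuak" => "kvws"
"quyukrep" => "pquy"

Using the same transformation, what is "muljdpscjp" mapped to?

pmul

Rule — move the first 3 characters to the end (rotate left by 3), then keep only the last 4 characters.
Applying both steps to "muljdpscjp": "jdpscjpmul", then "pmul".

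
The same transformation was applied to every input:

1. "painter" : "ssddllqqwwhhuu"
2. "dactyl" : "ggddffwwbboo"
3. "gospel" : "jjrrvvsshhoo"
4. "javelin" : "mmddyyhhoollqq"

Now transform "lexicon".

oohhaallffrrqq

In each case the input is transformed by: double every character, then shift every letter 3 places forward in the alphabet (wrapping around).
Applying both steps to "lexicon": "lleexxiiccoonn", then "oohhaallffrrqq".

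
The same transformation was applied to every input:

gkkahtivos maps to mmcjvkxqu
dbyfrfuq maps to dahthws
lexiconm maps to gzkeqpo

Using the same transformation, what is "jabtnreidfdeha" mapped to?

cdvptgkfhfgjc

Rule — delete the first character, then shift every letter 2 places forward in the alphabet (wrapping around).
Working it through for "jabtnreidfdeha": intermediate "abtnreidfdeha", final "cdvptgkfhfgjc".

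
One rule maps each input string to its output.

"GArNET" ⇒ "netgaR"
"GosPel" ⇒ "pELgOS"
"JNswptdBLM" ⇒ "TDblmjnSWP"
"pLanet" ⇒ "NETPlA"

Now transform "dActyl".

In each case the input is transformed by: flip the case of every letter, then swap the front and back halves of the string.
"dActyl" → "DaCTYL" → "TYLDaC".
(Check on "GosPel": → "gOSpEL" → "pELgOS" ✓)

TYLDaC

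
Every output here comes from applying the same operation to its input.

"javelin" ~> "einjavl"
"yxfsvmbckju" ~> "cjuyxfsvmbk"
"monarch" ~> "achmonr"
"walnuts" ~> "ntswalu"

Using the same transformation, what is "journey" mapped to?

reyjoun

Rule — move the last 3 characters to the front (rotate right by 3), then swap the first and last characters.
For "journey" the result is "reyjoun".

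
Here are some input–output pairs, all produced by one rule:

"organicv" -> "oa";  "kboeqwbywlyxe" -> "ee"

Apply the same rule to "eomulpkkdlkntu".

eu

The transformation: keep one character in every 3, starting at position 1 (positions 1st, 4th, 7th, ...), then keep only the vowels.
"eomulpkkdlkntu" → "euklt" → "eu".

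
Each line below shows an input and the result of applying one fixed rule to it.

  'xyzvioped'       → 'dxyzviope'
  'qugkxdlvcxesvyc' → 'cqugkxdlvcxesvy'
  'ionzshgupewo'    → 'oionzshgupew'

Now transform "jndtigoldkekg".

What's happening: move the last character to the front.
Applying that to "jndtigoldkekg" gives "gjndtigoldkek".

gjndtigoldkek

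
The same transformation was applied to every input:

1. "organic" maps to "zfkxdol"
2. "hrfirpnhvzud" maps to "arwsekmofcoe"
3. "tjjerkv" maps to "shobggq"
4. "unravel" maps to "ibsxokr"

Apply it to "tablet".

The transformation: reverse the string, then shift every letter 3 places backward in the alphabet (wrapping around).
"tablet" → "telbat" → "qbiyxq".

qbiyxq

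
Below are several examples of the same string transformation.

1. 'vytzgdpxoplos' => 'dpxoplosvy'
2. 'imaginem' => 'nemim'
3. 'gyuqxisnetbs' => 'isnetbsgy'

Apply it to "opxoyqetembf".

What's happening: move the first 2 characters to the end (rotate left by 2), then delete the first 3 characters.
On "opxoyqetembf": the first step gives "xoyqetembfop", and the second then gives "qetembfop".

qetembfop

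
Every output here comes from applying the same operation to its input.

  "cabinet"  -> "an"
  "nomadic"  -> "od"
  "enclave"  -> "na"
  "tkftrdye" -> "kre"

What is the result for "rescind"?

ei

The rule is to keep one character in every 3, starting at position 2 (positions 2nd, 5th, 8th, ...).
On "rescind" that produces "ei".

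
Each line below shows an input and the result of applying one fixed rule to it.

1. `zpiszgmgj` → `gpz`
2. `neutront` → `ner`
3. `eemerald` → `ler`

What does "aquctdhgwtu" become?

The pattern: move the last 3 characters to the front (rotate right by 3), then keep one character in every 3, starting at position 2 (positions 2nd, 5th, 8th, ...).
Applying both steps to "aquctdhgwtu": "wtuaquctdhg", then "tqtg".
(Check on "neutront": → "ontneutr" → "ner" ✓)

tqtg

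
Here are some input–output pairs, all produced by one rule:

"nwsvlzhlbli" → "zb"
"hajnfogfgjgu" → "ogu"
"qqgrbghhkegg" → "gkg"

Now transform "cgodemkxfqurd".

mfr

The pattern: keep one character in every 3, starting at position 3 (positions 3rd, 6th, 9th, ...), then delete the first character.
On "cgodemkxfqurd": the first step gives "omfr", and the second then gives "mfr".
(Check on "qqgrbghhkegg": → "ggkg" → "gkg" ✓)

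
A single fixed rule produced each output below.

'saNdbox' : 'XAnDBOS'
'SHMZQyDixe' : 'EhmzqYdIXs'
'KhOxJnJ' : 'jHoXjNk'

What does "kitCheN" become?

nITcHEK

The pattern: flip the case of every letter, then swap the first and last characters.
Starting from "kitCheN": after the first operation, "KITcHEn"; after the second, "nITcHEK".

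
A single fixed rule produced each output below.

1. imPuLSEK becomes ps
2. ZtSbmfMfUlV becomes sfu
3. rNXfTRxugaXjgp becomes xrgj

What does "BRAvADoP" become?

Looking at the pairs, the operation is to keep one character in every 3, starting at position 3 (positions 3rd, 6th, 9th, ...), then convert every letter to lowercase.
Applying both steps to "BRAvADoP": "AD", then "ad".

ad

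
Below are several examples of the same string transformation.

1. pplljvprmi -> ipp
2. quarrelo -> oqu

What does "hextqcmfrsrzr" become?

rhe

The transformation: move the last character to the front, then keep only the first 3 characters.
Working it through for "hextqcmfrsrzr": intermediate "rhextqcmfrsrz", final "rhe".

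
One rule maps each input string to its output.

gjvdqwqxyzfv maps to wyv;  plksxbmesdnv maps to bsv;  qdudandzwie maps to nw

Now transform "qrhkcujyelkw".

Looking at the pairs, the operation is to keep one character in every 3, starting at position 3 (positions 3rd, 6th, 9th, ...), then delete the first character.
Applying both steps to "qrhkcujyelkw": "huew", then "uew".

uew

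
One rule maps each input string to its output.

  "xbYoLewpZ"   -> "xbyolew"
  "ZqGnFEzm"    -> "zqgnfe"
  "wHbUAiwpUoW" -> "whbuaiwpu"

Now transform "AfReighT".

afreig

The transformation: delete the last 2 characters, then convert every letter to lowercase.
On "AfReighT": the first step gives "AfReig", and the second then gives "afreig".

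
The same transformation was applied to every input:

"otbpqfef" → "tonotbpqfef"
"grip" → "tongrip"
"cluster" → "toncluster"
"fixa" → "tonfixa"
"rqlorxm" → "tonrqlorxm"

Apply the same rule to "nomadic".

tonnomadic

Each output is the input with this applied: prepend "ton".
For "nomadic" the result is "tonnomadic".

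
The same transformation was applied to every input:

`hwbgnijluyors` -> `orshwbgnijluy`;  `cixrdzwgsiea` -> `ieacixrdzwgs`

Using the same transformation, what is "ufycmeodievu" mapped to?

What's happening: move the last 3 characters to the front (rotate right by 3).
For "ufycmeodievu" the result is "evuufycmeodi".

evuufycmeodi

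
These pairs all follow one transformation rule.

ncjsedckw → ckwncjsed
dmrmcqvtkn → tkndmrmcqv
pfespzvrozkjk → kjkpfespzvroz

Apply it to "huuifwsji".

What's happening: move the last 3 characters to the front (rotate right by 3).
Applying that to "huuifwsji" gives "sjihuuifw".

sjihuuifw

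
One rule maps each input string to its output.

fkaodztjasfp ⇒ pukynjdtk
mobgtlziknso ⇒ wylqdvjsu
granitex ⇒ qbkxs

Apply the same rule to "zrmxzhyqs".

jbwhjr

The transformation: shift every letter 10 places forward in the alphabet (wrapping around), then delete the last 3 characters.
On "zrmxzhyqs": the first step gives "jbwhjriac", and the second then gives "jbwhjr".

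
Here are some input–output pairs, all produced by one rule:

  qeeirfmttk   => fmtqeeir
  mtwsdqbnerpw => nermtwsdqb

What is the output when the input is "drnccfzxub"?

fzxdrncc

The pattern: delete the last 2 characters, then move the last 3 characters to the front (rotate right by 3).
On "drnccfzxub": the first step gives "drnccfzx", and the second then gives "fzxdrncc".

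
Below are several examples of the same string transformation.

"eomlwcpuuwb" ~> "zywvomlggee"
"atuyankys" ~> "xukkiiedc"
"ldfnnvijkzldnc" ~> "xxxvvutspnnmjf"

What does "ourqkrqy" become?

yuiebbaa

The rule is to shift every letter 10 places forward in the alphabet (wrapping around), then sort the characters into reverse alphabetical order.
Doing the same to "ourqkrqy": "yuiebbaa".
(Check on "atuyankys": → "kdeikxuic" → "xukkiiedc" ✓)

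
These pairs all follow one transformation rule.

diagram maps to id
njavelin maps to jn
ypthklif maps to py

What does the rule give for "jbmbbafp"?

bj

The transformation: swap each adjacent pair of characters (1↔2, 3↔4, ...), then keep only the first 2 characters.
On "jbmbbafp": the first step gives "bjbmabpf", and the second then gives "bj".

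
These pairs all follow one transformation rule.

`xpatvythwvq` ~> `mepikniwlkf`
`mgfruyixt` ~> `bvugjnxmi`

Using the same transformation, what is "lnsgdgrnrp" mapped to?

achvsvgcge

Each output is the input with this applied: shift every letter 11 places backward in the alphabet (wrapping around).
Doing the same to "lnsgdgrnrp": "achvsvgcge".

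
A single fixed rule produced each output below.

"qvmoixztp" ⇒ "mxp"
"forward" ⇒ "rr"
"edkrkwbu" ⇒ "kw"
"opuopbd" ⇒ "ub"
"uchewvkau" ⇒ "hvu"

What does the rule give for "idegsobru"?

What's happening: keep one character in every 3, starting at position 3 (positions 3rd, 6th, 9th, ...).
Applying that to "idegsobru" gives "eou".

eou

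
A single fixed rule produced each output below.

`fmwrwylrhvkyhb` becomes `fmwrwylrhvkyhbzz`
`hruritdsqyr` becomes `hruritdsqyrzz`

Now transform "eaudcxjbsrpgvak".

eaudcxjbsrpgvakzz

What's happening: append "zz".
Doing the same to "eaudcxjbsrpgvak": "eaudcxjbsrpgvakzz".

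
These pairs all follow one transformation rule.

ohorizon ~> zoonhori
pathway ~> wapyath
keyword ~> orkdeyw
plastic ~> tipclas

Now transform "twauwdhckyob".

yotbwauwdhck

The rule is to swap the first and last characters, then move the last 3 characters to the front (rotate right by 3).
On "twauwdhckyob": the first step gives "bwauwdhckyot", and the second then gives "yotbwauwdhck".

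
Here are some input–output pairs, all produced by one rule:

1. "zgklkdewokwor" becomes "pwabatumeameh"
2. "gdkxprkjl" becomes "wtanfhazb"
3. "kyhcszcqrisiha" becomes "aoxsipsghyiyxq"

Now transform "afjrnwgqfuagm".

In each case the input is transformed by: shift every letter 10 places backward in the alphabet (wrapping around).
For "afjrnwgqfuagm" the result is "qvzhdmwgvkqwc".

qvzhdmwgvkqwc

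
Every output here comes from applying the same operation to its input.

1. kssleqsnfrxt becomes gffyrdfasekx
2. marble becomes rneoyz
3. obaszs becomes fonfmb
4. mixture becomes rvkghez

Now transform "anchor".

In each case the input is transformed by: swap the first and last characters, then shift every letter 13 places forward in the alphabet (wrapping around) — i.e. ROT13.
"anchor" → "eapubn".

eapubn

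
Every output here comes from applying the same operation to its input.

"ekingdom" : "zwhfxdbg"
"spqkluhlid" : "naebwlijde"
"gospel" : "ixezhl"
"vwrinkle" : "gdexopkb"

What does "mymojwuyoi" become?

The rule is to swap the front and back halves of the string, then shift every letter 7 places backward in the alphabet (wrapping around).
Applying that to "mymojwuyoi" gives "pnrhbfrfhc".
(Check on "spqkluhlid": → "uhlidspqkl" → "naebwlijde" ✓)

pnrhbfrfhc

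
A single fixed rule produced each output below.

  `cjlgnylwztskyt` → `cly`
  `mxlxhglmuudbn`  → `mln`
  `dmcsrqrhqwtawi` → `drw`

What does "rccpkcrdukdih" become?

Looking at the pairs, the operation is to keep every other character starting from the first (positions 1st, 3rd, 5th, ...), then keep one character in every 3, starting at position 1 (positions 1st, 4th, 7th, ...).
For "rccpkcrdukdih", step one produces "rckrudh"; step two turns that into "rrh".

rrh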